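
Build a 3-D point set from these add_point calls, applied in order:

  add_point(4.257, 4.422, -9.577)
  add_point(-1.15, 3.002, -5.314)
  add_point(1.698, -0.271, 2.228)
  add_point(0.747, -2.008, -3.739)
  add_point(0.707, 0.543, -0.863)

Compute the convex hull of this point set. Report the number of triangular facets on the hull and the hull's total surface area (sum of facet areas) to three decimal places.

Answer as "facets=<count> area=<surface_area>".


Hull vertices (4/5): indices [0, 1, 2, 3].

Facet areas (half cross-product norm):
  f1: (p3, p0, p1) → 19.5467
  f2: (p2, p0, p1) → 28.6522
  f3: (p2, p3, p1) → 17.5083
  f4: (p2, p3, p0) → 27.6365
Σ area = 93.344

Check V−E+F: 4 − 6 + 4 = 2.

facets=4 area=93.344


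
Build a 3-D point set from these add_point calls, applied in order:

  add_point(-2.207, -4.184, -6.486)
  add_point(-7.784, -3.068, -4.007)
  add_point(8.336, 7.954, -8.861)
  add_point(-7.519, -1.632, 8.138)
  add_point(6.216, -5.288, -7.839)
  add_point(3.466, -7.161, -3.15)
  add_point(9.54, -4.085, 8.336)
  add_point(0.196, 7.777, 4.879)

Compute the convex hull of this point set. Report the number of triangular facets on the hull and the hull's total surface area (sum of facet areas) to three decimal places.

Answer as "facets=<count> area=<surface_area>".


facets=12 area=882.623

Points on the hull: [0, 1, 2, 3, 4, 5, 6, 7] (8 of 8).

Per-facet area ½‖(b−a)×(c−a)‖:
  f1: (p7, p2, p1) → 125.8339
  f2: (p7, p2, p6) → 122.9944
  f3: (p4, p2, p6) → 111.2936
  f4: (p4, p5, p6) → 35.0288
  f5: (p3, p7, p1) → 76.1009
  f6: (p3, p7, p6) → 94.2030
  f7: (p3, p5, p1) → 73.3113
  f8: (p3, p5, p6) → 104.0314
  f9: (p0, p5, p1) → 18.0000
  f10: (p0, p4, p5) → 20.5742
  f11: (p0, p2, p1) → 43.4510
  f12: (p0, p4, p2) → 57.8010
Σ area = 882.623

Euler characteristic 8−18+12 = 2 ✓


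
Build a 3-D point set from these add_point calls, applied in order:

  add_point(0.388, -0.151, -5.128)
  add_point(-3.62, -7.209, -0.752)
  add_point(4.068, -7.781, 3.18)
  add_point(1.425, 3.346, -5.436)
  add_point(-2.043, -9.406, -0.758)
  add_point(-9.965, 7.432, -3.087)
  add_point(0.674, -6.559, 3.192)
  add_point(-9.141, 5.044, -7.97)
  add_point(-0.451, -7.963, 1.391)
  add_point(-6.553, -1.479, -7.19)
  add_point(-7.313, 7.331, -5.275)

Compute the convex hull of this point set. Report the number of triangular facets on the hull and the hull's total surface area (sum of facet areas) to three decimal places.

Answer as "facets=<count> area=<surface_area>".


facets=18 area=414.014

Points on the hull: [0, 1, 2, 3, 4, 5, 6, 7, 8, 9, 10] (11 of 11).

Facet areas (half cross-product norm):
  f1: (p3, p2, p5) → 83.8035
  f2: (p6, p2, p5) → 20.6778
  f3: (p9, p7, p5) → 18.1223
  f4: (p9, p3, p7) → 33.1581
  f5: (p10, p7, p5) → 6.8136
  f6: (p10, p3, p5) → 11.3901
  f7: (p10, p3, p7) → 18.8390
  f8: (p0, p4, p2) → 38.6652
  f9: (p0, p3, p2) → 17.6065
  f10: (p0, p9, p4) → 37.3862
  f11: (p0, p9, p3) → 12.2531
  f12: (p1, p6, p5) → 45.3457
  f13: (p1, p6, p4) → 7.4734
  f14: (p1, p9, p5) → 43.9910
  f15: (p1, p9, p4) → 8.8203
  f16: (p8, p4, p2) → 4.7626
  f17: (p8, p6, p2) → 4.4721
  f18: (p8, p6, p4) → 0.4334
Σ area = 414.014

Euler: V−E+F = 11−27+18 = 2.


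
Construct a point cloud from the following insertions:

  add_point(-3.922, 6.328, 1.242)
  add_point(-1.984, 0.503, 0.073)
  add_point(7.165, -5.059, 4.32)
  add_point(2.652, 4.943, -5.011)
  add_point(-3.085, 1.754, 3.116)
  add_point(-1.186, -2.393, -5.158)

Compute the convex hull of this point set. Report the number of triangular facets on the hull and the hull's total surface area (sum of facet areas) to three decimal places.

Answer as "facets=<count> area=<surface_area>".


facets=6 area=257.653

Extreme-point indices: [0, 2, 3, 4, 5] — 5 of 6 on the boundary.

Facet areas (half cross-product norm):
  f1: (p3, p2, p0) → 65.6829
  f2: (p3, p5, p0) → 37.3352
  f3: (p3, p5, p2) → 53.0004
  f4: (p4, p2, p0) → 22.8027
  f5: (p4, p5, p0) → 23.5478
  f6: (p4, p5, p2) → 55.2841
Σ area = 257.653

Euler: V−E+F = 5−9+6 = 2.


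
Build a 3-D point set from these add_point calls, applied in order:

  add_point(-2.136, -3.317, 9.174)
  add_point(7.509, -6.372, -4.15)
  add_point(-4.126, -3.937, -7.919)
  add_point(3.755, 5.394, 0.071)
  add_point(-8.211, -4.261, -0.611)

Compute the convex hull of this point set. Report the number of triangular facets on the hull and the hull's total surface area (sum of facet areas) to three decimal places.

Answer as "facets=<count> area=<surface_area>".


facets=6 area=442.336

5 of the 5 inputs are extreme points: [0, 1, 2, 3, 4].

Facet areas (half cross-product norm):
  f1: (p0, p1, p4) → 89.1657
  f2: (p0, p3, p4) → 77.1416
  f3: (p0, p3, p1) → 88.3086
  f4: (p2, p1, p4) → 51.3518
  f5: (p2, p3, p4) → 60.0346
  f6: (p2, p3, p1) → 76.3337
Σ area = 442.336

Check V−E+F: 5 − 9 + 6 = 2.


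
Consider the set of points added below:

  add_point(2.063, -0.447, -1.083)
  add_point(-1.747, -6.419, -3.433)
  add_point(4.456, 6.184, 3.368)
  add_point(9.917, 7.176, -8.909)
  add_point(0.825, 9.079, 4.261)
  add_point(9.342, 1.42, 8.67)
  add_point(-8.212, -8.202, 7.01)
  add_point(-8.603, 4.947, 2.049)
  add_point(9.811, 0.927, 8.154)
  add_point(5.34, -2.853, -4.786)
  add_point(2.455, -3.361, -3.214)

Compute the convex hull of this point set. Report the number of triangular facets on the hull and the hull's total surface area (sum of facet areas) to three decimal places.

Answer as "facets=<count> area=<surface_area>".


8 of the 11 inputs are extreme points: [1, 3, 4, 5, 6, 7, 8, 9].

Facet areas (half cross-product norm):
  f1: (p4, p3, p7) → 81.2688
  f2: (p4, p5, p3) → 97.4344
  f3: (p4, p6, p7) → 71.3049
  f4: (p4, p5, p6) → 116.0486
  f5: (p1, p3, p7) → 132.6453
  f6: (p1, p6, p7) → 79.3050
  f7: (p9, p1, p3) → 29.7049
  f8: (p8, p5, p6) → 8.4752
  f9: (p8, p1, p6) → 110.0770
  f10: (p8, p9, p1) → 55.4551
  f11: (p8, p5, p3) → 7.2020
  f12: (p8, p9, p3) → 83.5450
Σ area = 872.466

Euler: V−E+F = 8−18+12 = 2.

facets=12 area=872.466


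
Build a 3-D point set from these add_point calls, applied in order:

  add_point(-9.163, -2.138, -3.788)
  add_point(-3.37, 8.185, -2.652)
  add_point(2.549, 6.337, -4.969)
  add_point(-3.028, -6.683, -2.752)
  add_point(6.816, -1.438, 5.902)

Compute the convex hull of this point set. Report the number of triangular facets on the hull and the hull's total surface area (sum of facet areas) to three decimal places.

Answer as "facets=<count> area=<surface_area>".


facets=6 area=370.870

Hull vertices (5/5): indices [0, 1, 2, 3, 4].

Triangle areas on the boundary:
  f1: (p1, p4, p0) → 96.4076
  f2: (p2, p1, p0) → 38.8530
  f3: (p2, p1, p4) → 45.8710
  f4: (p3, p4, p0) → 49.3975
  f5: (p3, p2, p0) → 53.5246
  f6: (p3, p2, p4) → 86.8162
Σ area = 370.870

Euler characteristic 5−9+6 = 2 ✓


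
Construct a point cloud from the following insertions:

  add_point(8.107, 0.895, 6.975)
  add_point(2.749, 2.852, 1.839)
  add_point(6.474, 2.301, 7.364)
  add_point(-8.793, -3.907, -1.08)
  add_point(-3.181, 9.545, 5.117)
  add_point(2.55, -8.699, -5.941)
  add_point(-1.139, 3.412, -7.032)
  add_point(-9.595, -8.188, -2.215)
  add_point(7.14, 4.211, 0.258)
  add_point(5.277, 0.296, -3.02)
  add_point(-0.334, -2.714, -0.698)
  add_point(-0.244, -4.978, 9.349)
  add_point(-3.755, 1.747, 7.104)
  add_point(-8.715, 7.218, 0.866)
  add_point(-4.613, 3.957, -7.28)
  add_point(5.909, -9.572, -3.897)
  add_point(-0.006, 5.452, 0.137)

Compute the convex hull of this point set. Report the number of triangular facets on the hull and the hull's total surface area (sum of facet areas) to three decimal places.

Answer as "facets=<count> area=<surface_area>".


Points on the hull: [0, 2, 4, 5, 6, 7, 8, 9, 11, 12, 13, 14, 15] (13 of 17).

Per-facet area ½‖(b−a)×(c−a)‖:
  f1: (p11, p15, p7) → 102.5627
  f2: (p11, p15, p0) → 75.2264
  f3: (p13, p14, p7) → 67.2414
  f4: (p13, p14, p4) → 34.2626
  f5: (p5, p14, p7) → 81.6205
  f6: (p5, p15, p7) → 19.3113
  f7: (p8, p15, p0) → 53.9289
  f8: (p2, p11, p0) → 11.0348
  f9: (p2, p11, p4) → 61.8978
  f10: (p2, p8, p0) → 8.0681
  f11: (p2, p8, p4) → 43.8244
  f12: (p12, p11, p4) → 16.2892
  f13: (p12, p13, p4) → 28.9660
  f14: (p12, p11, p7) → 57.2368
  f15: (p12, p13, p7) → 69.7381
  f16: (p6, p5, p15) → 22.2759
  f17: (p6, p5, p14) → 20.1192
  f18: (p6, p14, p4) → 23.9707
  f19: (p6, p8, p4) → 65.7732
  f20: (p9, p8, p15) → 17.9221
  f21: (p9, p6, p15) → 37.4864
  f22: (p9, p6, p8) → 21.2837
Σ area = 940.040

Euler: V−E+F = 13−33+22 = 2.

facets=22 area=940.040


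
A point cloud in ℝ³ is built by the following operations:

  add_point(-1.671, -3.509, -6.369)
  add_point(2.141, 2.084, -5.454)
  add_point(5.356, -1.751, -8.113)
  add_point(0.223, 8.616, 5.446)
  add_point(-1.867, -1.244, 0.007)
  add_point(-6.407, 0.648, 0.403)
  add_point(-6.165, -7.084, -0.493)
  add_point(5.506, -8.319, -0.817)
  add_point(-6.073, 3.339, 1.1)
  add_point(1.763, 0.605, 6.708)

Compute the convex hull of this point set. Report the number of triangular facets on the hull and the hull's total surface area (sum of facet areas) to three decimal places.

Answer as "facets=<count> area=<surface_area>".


facets=14 area=519.170

Points on the hull: [0, 1, 2, 3, 5, 6, 7, 8, 9] (9 of 10).

Area of each hull facet:
  f1: (p2, p3, p7) → 86.1931
  f2: (p9, p3, p7) → 37.5785
  f3: (p0, p2, p7) → 34.6837
  f4: (p1, p2, p3) → 20.4925
  f5: (p1, p0, p2) → 18.4590
  f6: (p6, p9, p7) → 66.0467
  f7: (p6, p0, p5) → 30.1685
  f8: (p6, p0, p7) → 41.2647
  f9: (p8, p1, p3) → 48.4717
  f10: (p8, p9, p3) → 35.8870
  f11: (p8, p0, p5) → 10.7886
  f12: (p8, p1, p0) → 34.9646
  f13: (p8, p6, p5) → 2.2105
  f14: (p8, p6, p9) → 51.9612
Σ area = 519.170

Check V−E+F: 9 − 21 + 14 = 2.


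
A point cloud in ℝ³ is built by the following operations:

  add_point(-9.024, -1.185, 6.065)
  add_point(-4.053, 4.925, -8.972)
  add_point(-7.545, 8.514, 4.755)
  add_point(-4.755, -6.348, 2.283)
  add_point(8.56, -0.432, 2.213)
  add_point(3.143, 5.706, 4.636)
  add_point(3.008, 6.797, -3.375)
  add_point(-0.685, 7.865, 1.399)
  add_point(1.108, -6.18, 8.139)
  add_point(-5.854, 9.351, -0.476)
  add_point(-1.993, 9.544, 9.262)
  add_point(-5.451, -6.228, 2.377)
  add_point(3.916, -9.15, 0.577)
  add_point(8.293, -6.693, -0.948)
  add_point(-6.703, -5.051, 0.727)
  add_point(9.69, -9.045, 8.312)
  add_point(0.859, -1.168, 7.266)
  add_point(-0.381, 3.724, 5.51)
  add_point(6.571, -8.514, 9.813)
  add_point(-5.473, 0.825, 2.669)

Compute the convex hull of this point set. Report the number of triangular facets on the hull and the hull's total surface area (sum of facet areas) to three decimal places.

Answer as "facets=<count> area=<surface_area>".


facets=24 area=1001.705

Hull vertices (14/20): indices [0, 1, 2, 4, 5, 6, 9, 10, 11, 12, 13, 14, 15, 18].

Facet areas (half cross-product norm):
  f1: (p18, p10, p0) → 114.5620
  f2: (p18, p10, p15) → 30.1815
  f3: (p12, p18, p15) → 16.6016
  f4: (p2, p10, p0) → 35.2239
  f5: (p2, p1, p0) → 72.0798
  f6: (p4, p10, p15) → 81.1584
  f7: (p14, p1, p0) → 48.5302
  f8: (p14, p12, p1) → 80.4198
  f9: (p9, p6, p1) → 39.3297
  f10: (p9, p2, p1) → 15.9781
  f11: (p9, p6, p10) → 50.5704
  f12: (p9, p2, p10) → 18.9512
  f13: (p5, p6, p10) → 27.6209
  f14: (p5, p4, p10) → 12.6389
  f15: (p5, p4, p6) → 33.9937
  f16: (p13, p12, p1) → 48.7484
  f17: (p13, p6, p1) → 66.3666
  f18: (p13, p4, p6) → 35.1755
  f19: (p13, p12, p15) → 24.3707
  f20: (p13, p4, p15) → 33.0542
  f21: (p11, p12, p18) → 47.9330
  f22: (p11, p14, p12) → 10.1986
  f23: (p11, p18, p0) → 49.7223
  f24: (p11, p14, p0) → 8.2958
Σ area = 1001.705

Euler characteristic 14−36+24 = 2 ✓


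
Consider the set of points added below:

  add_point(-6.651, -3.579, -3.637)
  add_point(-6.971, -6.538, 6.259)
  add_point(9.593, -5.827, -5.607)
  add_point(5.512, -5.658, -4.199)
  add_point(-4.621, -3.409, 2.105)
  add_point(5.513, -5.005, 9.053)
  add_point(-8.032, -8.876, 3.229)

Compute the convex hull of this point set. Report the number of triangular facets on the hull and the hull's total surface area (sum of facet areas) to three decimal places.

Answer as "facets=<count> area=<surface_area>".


facets=8 area=414.322

Points on the hull: [0, 1, 2, 4, 5, 6] (6 of 7).

Per-facet area ½‖(b−a)×(c−a)‖:
  f1: (p5, p2, p6) → 114.9527
  f2: (p5, p4, p2) → 89.6501
  f3: (p0, p2, p6) → 71.5132
  f4: (p0, p4, p2) → 49.1773
  f5: (p1, p5, p6) → 22.2404
  f6: (p1, p5, p4) → 34.9969
  f7: (p1, p0, p6) → 17.0868
  f8: (p1, p0, p4) → 14.7043
Σ area = 414.322

Check V−E+F: 6 − 12 + 8 = 2.


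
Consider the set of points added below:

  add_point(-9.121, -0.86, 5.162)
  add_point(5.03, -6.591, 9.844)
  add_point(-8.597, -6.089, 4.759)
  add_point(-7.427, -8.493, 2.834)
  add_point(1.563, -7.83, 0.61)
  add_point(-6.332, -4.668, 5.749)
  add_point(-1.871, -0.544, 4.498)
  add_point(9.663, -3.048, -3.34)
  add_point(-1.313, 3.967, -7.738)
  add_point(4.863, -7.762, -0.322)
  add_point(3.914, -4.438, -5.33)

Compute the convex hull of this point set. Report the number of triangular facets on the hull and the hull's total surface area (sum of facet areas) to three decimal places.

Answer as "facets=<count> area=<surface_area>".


facets=14 area=620.623

Points on the hull: [0, 1, 2, 3, 6, 7, 8, 9, 10] (9 of 11).

Per-facet area ½‖(b−a)×(c−a)‖:
  f1: (p8, p3, p0) → 64.5015
  f2: (p2, p3, p0) → 5.1635
  f3: (p2, p1, p0) → 38.1584
  f4: (p2, p1, p3) → 23.6890
  f5: (p9, p1, p7) → 35.7131
  f6: (p9, p1, p3) → 63.3827
  f7: (p6, p1, p7) → 70.4370
  f8: (p6, p8, p7) → 80.4864
  f9: (p6, p1, p0) → 31.6299
  f10: (p6, p8, p0) → 47.0715
  f11: (p10, p8, p3) → 74.0565
  f12: (p10, p9, p3) → 38.5309
  f13: (p10, p8, p7) → 29.5997
  f14: (p10, p9, p7) → 18.2029
Σ area = 620.623

Check V−E+F: 9 − 21 + 14 = 2.


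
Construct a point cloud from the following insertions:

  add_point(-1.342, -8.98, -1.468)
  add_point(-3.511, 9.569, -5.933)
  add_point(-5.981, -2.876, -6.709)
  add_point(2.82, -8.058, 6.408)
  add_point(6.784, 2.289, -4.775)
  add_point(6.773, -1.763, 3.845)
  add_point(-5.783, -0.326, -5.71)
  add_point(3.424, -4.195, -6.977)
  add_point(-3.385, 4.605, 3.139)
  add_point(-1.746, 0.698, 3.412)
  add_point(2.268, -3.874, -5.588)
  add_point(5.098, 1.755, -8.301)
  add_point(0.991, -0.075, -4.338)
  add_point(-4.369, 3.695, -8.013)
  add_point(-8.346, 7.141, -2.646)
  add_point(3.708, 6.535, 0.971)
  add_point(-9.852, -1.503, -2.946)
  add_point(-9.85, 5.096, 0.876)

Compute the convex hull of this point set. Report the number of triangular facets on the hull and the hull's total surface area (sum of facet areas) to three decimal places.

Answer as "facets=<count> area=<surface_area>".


Points on the hull: [0, 1, 2, 3, 4, 5, 7, 8, 11, 13, 14, 15, 16, 17] (14 of 18).

Per-facet area ½‖(b−a)×(c−a)‖:
  f1: (p17, p3, p16) → 64.9415
  f2: (p5, p7, p4) → 36.1408
  f3: (p5, p7, p3) → 45.5487
  f4: (p14, p17, p16) → 16.5539
  f5: (p14, p17, p1) → 6.8609
  f6: (p11, p1, p4) → 23.3808
  f7: (p11, p7, p4) → 12.4498
  f8: (p11, p2, p7) → 29.7436
  f9: (p8, p17, p3) → 41.8169
  f10: (p8, p5, p3) → 47.2067
  f11: (p8, p17, p1) → 33.4605
  f12: (p0, p7, p3) → 37.8348
  f13: (p0, p2, p7) → 36.2541
  f14: (p0, p3, p16) → 47.0482
  f15: (p0, p2, p16) → 25.6538
  f16: (p13, p11, p1) → 30.3451
  f17: (p13, p11, p2) → 33.2767
  f18: (p13, p14, p1) → 19.0509
  f19: (p13, p14, p16) → 30.4507
  f20: (p13, p2, p16) → 19.1618
  f21: (p15, p8, p1) → 37.0077
  f22: (p15, p8, p5) → 35.6407
  f23: (p15, p1, p4) → 40.5379
  f24: (p15, p5, p4) → 33.3250
Σ area = 783.691

Euler characteristic 14−36+24 = 2 ✓

facets=24 area=783.691


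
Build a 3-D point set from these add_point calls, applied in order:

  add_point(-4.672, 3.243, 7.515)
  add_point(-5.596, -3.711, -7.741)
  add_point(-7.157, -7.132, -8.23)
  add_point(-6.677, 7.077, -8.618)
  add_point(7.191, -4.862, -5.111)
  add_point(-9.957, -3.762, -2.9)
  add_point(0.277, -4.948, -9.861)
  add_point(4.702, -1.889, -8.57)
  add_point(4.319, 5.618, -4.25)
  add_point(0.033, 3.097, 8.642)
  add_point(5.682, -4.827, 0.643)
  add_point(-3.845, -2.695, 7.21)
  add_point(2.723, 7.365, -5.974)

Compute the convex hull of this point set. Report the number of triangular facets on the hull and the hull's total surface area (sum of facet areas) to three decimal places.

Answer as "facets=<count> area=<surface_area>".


Hull vertices (12/13): indices [0, 2, 3, 4, 5, 6, 7, 8, 9, 10, 11, 12].

Per-facet area ½‖(b−a)×(c−a)‖:
  f1: (p0, p9, p12) → 37.3549
  f2: (p0, p11, p5) → 35.5372
  f3: (p0, p11, p9) → 14.3597
  f4: (p8, p9, p12) → 17.6416
  f5: (p2, p6, p4) → 24.9506
  f6: (p2, p11, p5) → 35.5980
  f7: (p7, p6, p4) → 14.0135
  f8: (p7, p8, p4) → 22.1357
  f9: (p7, p8, p12) → 12.2968
  f10: (p10, p11, p9) → 41.1675
  f11: (p10, p8, p4) → 32.0603
  f12: (p10, p8, p9) → 68.5050
  f13: (p10, p2, p4) → 44.1542
  f14: (p10, p2, p11) → 87.9733
  f15: (p3, p2, p6) → 53.4794
  f16: (p3, p7, p12) → 47.7158
  f17: (p3, p7, p6) → 38.3885
  f18: (p3, p2, p5) → 43.7372
  f19: (p3, p0, p5) → 84.7251
  f20: (p3, p0, p12) → 75.7915
Σ area = 831.586

Check V−E+F: 12 − 30 + 20 = 2.

facets=20 area=831.586


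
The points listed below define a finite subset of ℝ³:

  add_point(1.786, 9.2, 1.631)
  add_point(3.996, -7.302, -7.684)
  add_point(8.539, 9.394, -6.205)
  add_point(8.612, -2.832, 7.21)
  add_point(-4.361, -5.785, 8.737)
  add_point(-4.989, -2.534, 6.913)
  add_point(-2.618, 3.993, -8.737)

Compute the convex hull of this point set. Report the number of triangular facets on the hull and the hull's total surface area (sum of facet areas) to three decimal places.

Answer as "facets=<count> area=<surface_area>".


facets=10 area=794.864

7 of the 7 inputs are extreme points: [0, 1, 2, 3, 4, 5, 6].

Facet areas (half cross-product norm):
  f1: (p1, p2, p3) → 127.9800
  f2: (p6, p1, p2) → 82.7051
  f3: (p0, p2, p3) → 77.1621
  f4: (p0, p6, p5) → 88.4043
  f5: (p0, p6, p2) → 59.0244
  f6: (p4, p1, p3) → 105.6605
  f7: (p4, p0, p5) → 16.7901
  f8: (p4, p0, p3) → 97.3690
  f9: (p4, p6, p5) → 21.5557
  f10: (p4, p6, p1) → 118.2131
Σ area = 794.864

Check V−E+F: 7 − 15 + 10 = 2.


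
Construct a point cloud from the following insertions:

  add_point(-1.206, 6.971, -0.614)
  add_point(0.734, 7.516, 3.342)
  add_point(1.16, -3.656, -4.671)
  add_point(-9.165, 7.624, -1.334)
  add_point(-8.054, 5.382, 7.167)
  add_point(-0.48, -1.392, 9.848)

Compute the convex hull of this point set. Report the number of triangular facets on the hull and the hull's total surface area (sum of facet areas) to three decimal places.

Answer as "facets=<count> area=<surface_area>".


Extreme-point indices: [0, 1, 2, 3, 4, 5] — 6 of 6 on the boundary.

Per-facet area ½‖(b−a)×(c−a)‖:
  f1: (p0, p2, p3) → 45.1567
  f2: (p1, p0, p3) → 15.3754
  f3: (p1, p5, p2) → 72.6367
  f4: (p1, p0, p2) → 24.3060
  f5: (p4, p2, p3) → 69.2230
  f6: (p4, p5, p2) → 77.4909
  f7: (p4, p1, p3) → 41.2700
  f8: (p4, p1, p5) → 47.1607
Σ area = 392.619

Euler characteristic 6−12+8 = 2 ✓

facets=8 area=392.619


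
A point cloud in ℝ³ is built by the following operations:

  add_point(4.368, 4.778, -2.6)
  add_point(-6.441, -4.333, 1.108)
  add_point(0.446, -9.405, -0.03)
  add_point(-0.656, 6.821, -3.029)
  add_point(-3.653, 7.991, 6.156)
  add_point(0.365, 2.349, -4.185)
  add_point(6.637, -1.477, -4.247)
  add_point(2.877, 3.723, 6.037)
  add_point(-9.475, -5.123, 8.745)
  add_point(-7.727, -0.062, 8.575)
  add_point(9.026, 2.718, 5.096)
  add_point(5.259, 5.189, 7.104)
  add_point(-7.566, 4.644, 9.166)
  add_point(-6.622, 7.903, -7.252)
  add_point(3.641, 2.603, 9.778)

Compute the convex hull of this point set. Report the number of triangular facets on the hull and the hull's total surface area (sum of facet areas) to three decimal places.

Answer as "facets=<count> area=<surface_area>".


facets=20 area=882.080

Extreme-point indices: [0, 1, 2, 3, 4, 6, 8, 10, 11, 12, 13, 14] — 12 of 15 on the boundary.

Triangle areas on the boundary:
  f1: (p12, p13, p8) → 82.4195
  f2: (p1, p13, p8) → 49.1063
  f3: (p1, p2, p8) → 33.2407
  f4: (p1, p2, p13) → 58.0060
  f5: (p6, p2, p10) → 57.1890
  f6: (p6, p2, p13) → 90.0429
  f7: (p14, p12, p8) → 56.8082
  f8: (p14, p2, p8) → 96.6509
  f9: (p14, p2, p10) → 54.8095
  f10: (p4, p12, p13) → 38.4057
  f11: (p4, p14, p12) → 29.1200
  f12: (p0, p6, p10) → 31.1671
  f13: (p0, p6, p13) → 38.0619
  f14: (p11, p14, p10) → 9.6771
  f15: (p11, p4, p14) → 18.9039
  f16: (p11, p0, p10) → 22.4745
  f17: (p3, p4, p13) → 34.5883
  f18: (p3, p0, p13) → 10.7275
  f19: (p3, p11, p4) → 44.4368
  f20: (p3, p11, p0) → 26.2435
Σ area = 882.080

Euler: V−E+F = 12−30+20 = 2.


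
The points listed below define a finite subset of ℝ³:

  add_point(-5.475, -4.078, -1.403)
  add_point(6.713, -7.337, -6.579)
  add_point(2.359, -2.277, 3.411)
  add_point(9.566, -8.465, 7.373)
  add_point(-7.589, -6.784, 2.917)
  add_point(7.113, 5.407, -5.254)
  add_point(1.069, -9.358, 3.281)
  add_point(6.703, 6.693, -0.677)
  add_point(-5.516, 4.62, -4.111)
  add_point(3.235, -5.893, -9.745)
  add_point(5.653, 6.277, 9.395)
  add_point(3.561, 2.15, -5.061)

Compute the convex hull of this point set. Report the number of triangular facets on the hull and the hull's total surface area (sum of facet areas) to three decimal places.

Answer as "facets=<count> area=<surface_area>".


facets=16 area=920.728

10 of the 12 inputs are extreme points: [0, 1, 3, 4, 5, 6, 7, 8, 9, 10].

Per-facet area ½‖(b−a)×(c−a)‖:
  f1: (p10, p3, p4) → 130.5415
  f2: (p10, p7, p3) → 77.4279
  f3: (p6, p3, p4) → 22.5822
  f4: (p6, p9, p4) → 61.6530
  f5: (p8, p10, p4) → 116.3475
  f6: (p8, p10, p7) → 64.3288
  f7: (p1, p6, p3) → 54.4545
  f8: (p1, p6, p9) → 27.4442
  f9: (p0, p9, p4) → 22.7805
  f10: (p0, p8, p4) → 17.9718
  f11: (p0, p8, p9) → 55.4595
  f12: (p5, p8, p7) → 29.9470
  f13: (p5, p8, p9) → 76.6707
  f14: (p5, p1, p9) → 30.8758
  f15: (p5, p7, p3) → 40.7200
  f16: (p5, p1, p3) → 91.5236
Σ area = 920.728

Euler: V−E+F = 10−24+16 = 2.


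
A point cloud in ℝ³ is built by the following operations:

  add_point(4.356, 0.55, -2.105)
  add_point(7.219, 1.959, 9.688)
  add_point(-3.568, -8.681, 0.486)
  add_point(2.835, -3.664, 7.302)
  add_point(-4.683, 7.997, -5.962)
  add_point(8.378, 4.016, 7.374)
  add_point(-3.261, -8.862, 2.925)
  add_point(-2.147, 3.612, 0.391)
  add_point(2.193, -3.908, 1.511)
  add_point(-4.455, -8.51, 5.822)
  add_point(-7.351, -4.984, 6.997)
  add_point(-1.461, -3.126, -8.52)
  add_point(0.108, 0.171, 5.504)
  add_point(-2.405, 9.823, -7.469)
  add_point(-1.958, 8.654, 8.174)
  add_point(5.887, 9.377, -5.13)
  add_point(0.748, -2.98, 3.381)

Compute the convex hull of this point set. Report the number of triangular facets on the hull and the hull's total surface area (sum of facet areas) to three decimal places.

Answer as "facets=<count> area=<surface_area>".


Hull vertices (14/17): indices [0, 1, 2, 3, 4, 5, 6, 8, 9, 10, 11, 13, 14, 15].

Facet areas (half cross-product norm):
  f1: (p15, p11, p13) → 55.9107
  f2: (p15, p14, p5) → 75.8700
  f3: (p15, p14, p13) → 64.5429
  f4: (p1, p14, p10) → 81.8936
  f5: (p1, p14, p5) → 18.6499
  f6: (p4, p14, p10) → 104.0824
  f7: (p4, p14, p13) → 22.6317
  f8: (p4, p11, p10) → 97.1917
  f9: (p4, p11, p13) → 18.9415
  f10: (p8, p1, p5) → 18.5875
  f11: (p9, p1, p10) → 37.8547
  f12: (p0, p8, p5) → 32.9360
  f13: (p0, p8, p11) → 28.7090
  f14: (p0, p15, p5) → 51.2076
  f15: (p0, p15, p11) → 43.1026
  f16: (p2, p8, p11) → 37.9868
  f17: (p2, p8, p6) → 9.1495
  f18: (p2, p11, p10) → 38.9521
  f19: (p2, p9, p10) → 11.8435
  f20: (p2, p9, p6) → 2.0234
  f21: (p3, p8, p6) → 21.8065
  f22: (p3, p8, p1) → 19.9895
  f23: (p3, p9, p6) → 13.9308
  f24: (p3, p9, p1) → 11.3948
Σ area = 919.189

Euler: V−E+F = 14−36+24 = 2.

facets=24 area=919.189


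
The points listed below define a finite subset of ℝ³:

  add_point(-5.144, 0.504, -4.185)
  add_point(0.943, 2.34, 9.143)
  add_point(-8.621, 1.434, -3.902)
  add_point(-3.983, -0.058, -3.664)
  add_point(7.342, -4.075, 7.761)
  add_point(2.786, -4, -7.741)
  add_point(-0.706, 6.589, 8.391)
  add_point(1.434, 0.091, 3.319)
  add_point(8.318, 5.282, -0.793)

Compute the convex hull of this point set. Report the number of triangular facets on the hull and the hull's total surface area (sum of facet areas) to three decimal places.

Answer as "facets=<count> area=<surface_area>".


Hull vertices (6/9): indices [1, 2, 4, 5, 6, 8].

Area of each hull facet:
  f1: (p6, p8, p2) → 97.3772
  f2: (p6, p4, p8) → 73.2002
  f3: (p5, p8, p2) → 84.5329
  f4: (p5, p4, p2) → 106.6265
  f5: (p5, p4, p8) → 80.0079
  f6: (p1, p4, p2) → 71.8568
  f7: (p1, p6, p2) → 35.8063
  f8: (p1, p6, p4) → 10.4954
Σ area = 559.903

Euler characteristic 6−12+8 = 2 ✓

facets=8 area=559.903


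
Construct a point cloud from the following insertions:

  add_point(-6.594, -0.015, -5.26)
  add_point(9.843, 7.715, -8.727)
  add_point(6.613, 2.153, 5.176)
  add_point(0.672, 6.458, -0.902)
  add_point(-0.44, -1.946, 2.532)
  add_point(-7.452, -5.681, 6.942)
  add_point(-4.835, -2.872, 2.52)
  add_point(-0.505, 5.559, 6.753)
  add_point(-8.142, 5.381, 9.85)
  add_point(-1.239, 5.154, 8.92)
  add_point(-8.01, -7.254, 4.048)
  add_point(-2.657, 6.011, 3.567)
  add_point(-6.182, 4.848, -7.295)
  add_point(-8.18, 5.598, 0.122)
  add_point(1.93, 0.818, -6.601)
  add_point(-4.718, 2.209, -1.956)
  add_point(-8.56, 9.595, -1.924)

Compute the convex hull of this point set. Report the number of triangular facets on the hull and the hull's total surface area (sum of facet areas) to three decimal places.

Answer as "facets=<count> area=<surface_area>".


Points on the hull: [0, 1, 2, 5, 8, 9, 10, 12, 14, 16] (10 of 17).

Per-facet area ½‖(b−a)×(c−a)‖:
  f1: (p8, p10, p16) → 86.6621
  f2: (p12, p1, p16) → 59.5749
  f3: (p9, p1, p16) → 131.6845
  f4: (p9, p8, p16) → 43.4547
  f5: (p9, p2, p1) → 63.6068
  f6: (p14, p12, p1) → 45.4059
  f7: (p14, p2, p1) → 67.4140
  f8: (p14, p2, p10) → 100.5118
  f9: (p5, p2, p10) → 25.9849
  f10: (p5, p9, p2) → 58.0136
  f11: (p5, p8, p10) → 14.3063
  f12: (p5, p9, p8) → 39.6150
  f13: (p0, p14, p10) → 49.1542
  f14: (p0, p14, p12) → 22.3343
  f15: (p0, p10, p16) → 58.8730
  f16: (p0, p12, p16) → 19.1693
Σ area = 885.765

Euler characteristic 10−24+16 = 2 ✓

facets=16 area=885.765


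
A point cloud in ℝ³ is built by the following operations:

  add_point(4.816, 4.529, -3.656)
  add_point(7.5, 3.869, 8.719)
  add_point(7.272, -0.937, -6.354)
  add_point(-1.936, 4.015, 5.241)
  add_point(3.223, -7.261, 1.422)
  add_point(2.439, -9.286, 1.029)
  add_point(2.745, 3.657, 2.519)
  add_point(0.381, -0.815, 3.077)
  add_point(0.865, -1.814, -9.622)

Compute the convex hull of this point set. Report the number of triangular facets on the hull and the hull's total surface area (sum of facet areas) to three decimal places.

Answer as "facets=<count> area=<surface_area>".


facets=8 area=465.609

Hull vertices (6/9): indices [0, 1, 2, 3, 5, 8].

Triangle areas on the boundary:
  f1: (p5, p1, p3) → 72.1291
  f2: (p8, p5, p3) → 90.7595
  f3: (p0, p1, p3) → 53.7975
  f4: (p0, p8, p3) → 52.1897
  f5: (p2, p8, p5) → 43.4363
  f6: (p2, p0, p8) → 23.7845
  f7: (p2, p5, p1) → 89.4931
  f8: (p2, p0, p1) → 40.0191
Σ area = 465.609

Check V−E+F: 6 − 12 + 8 = 2.


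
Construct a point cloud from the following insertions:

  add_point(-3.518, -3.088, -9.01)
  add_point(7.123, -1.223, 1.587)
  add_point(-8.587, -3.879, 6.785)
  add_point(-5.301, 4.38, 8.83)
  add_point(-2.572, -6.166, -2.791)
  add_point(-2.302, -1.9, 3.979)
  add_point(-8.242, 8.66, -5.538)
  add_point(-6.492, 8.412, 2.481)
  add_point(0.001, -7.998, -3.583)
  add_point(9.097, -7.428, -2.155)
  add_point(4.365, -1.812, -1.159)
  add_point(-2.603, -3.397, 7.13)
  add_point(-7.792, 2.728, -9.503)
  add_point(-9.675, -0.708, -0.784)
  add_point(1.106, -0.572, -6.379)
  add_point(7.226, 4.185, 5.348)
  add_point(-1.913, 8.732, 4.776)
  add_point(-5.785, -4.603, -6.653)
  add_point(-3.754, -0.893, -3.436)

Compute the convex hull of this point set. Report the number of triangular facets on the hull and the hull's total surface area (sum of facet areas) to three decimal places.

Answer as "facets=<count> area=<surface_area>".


facets=24 area=939.405

Extreme-point indices: [0, 2, 3, 6, 7, 8, 9, 11, 12, 13, 14, 15, 16, 17] — 14 of 19 on the boundary.

Area of each hull facet:
  f1: (p17, p12, p13) → 31.1489
  f2: (p17, p2, p13) → 30.2577
  f3: (p6, p12, p13) → 33.3324
  f4: (p15, p6, p16) → 53.1160
  f5: (p0, p17, p12) → 13.0361
  f6: (p8, p2, p9) → 57.3408
  f7: (p8, p17, p2) → 49.4331
  f8: (p8, p0, p9) → 32.5802
  f9: (p8, p0, p17) → 13.2899
  f10: (p7, p2, p13) → 42.2022
  f11: (p7, p6, p13) → 39.1809
  f12: (p7, p6, p16) → 16.4482
  f13: (p14, p6, p12) → 35.2737
  f14: (p14, p0, p9) → 29.6141
  f15: (p14, p0, p12) → 21.0433
  f16: (p14, p15, p9) → 72.6282
  f17: (p14, p15, p6) → 92.5172
  f18: (p3, p15, p16) → 34.7090
  f19: (p3, p7, p16) → 17.1476
  f20: (p3, p7, p2) → 33.7446
  f21: (p11, p3, p2) → 24.5725
  f22: (p11, p3, p15) → 50.6113
  f23: (p11, p2, p9) → 33.3434
  f24: (p11, p15, p9) → 82.8335
Σ area = 939.405

Euler: V−E+F = 14−36+24 = 2.


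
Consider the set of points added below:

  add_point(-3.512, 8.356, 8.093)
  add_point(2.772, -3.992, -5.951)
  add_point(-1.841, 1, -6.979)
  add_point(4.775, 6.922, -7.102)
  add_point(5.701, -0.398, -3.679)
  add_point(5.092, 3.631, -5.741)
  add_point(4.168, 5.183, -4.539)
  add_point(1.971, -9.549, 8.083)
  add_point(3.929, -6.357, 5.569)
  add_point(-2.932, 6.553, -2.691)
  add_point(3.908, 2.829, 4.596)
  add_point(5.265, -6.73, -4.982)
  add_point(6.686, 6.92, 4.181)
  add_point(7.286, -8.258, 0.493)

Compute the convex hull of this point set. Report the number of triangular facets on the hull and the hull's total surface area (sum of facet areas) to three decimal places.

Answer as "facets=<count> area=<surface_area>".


Extreme-point indices: [0, 1, 2, 3, 7, 9, 11, 12, 13] — 9 of 14 on the boundary.

Facet areas (half cross-product norm):
  f1: (p2, p7, p0) → 141.1754
  f2: (p12, p3, p0) → 61.8187
  f3: (p12, p3, p13) → 87.1240
  f4: (p12, p7, p0) → 94.7201
  f5: (p12, p7, p13) → 72.8882
  f6: (p9, p3, p0) → 41.3231
  f7: (p9, p2, p0) → 26.4930
  f8: (p9, p2, p3) → 28.9111
  f9: (p11, p7, p13) → 22.9700
  f10: (p11, p3, p13) → 38.1971
  f11: (p1, p2, p7) → 48.2618
  f12: (p1, p11, p7) → 25.6327
  f13: (p1, p2, p3) → 30.5197
  f14: (p1, p11, p3) → 16.9343
Σ area = 736.969

Euler: V−E+F = 9−21+14 = 2.

facets=14 area=736.969


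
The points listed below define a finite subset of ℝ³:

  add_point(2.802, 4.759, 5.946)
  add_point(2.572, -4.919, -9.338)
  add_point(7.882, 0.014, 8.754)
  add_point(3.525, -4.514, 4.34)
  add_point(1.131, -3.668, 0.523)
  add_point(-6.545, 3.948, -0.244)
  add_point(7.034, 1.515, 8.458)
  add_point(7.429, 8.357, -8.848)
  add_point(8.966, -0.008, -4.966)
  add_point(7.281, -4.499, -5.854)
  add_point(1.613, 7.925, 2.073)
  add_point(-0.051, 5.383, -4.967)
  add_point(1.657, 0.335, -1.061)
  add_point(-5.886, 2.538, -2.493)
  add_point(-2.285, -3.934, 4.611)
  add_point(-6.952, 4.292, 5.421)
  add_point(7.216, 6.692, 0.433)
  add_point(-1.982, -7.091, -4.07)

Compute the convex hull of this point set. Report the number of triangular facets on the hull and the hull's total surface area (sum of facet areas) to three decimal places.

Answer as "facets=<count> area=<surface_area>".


facets=28 area=818.046

Hull vertices (16/18): indices [0, 1, 2, 3, 5, 6, 7, 8, 9, 10, 11, 13, 14, 15, 16, 17].

Area of each hull facet:
  f1: (p14, p17, p15) → 40.3489
  f2: (p14, p2, p15) → 55.0680
  f3: (p9, p2, p8) → 33.1592
  f4: (p9, p7, p8) → 16.4759
  f5: (p13, p17, p15) → 39.5548
  f6: (p16, p2, p8) → 46.9310
  f7: (p16, p7, p8) → 36.4419
  f8: (p16, p10, p7) → 27.2068
  f9: (p3, p14, p17) → 26.8471
  f10: (p3, p14, p2) → 19.7032
  f11: (p3, p9, p17) → 46.0564
  f12: (p3, p9, p2) → 39.1920
  f13: (p1, p9, p17) → 21.3254
  f14: (p1, p9, p7) → 38.7021
  f15: (p1, p13, p17) → 38.2423
  f16: (p1, p13, p7) → 88.1189
  f17: (p5, p13, p15) → 3.8763
  f18: (p5, p10, p15) → 26.0565
  f19: (p5, p10, p7) → 56.7433
  f20: (p0, p10, p15) → 24.3959
  f21: (p11, p13, p7) → 3.3961
  f22: (p11, p5, p7) → 7.8736
  f23: (p11, p5, p13) → 9.1088
  f24: (p6, p16, p10) → 28.2289
  f25: (p6, p0, p10) → 8.5434
  f26: (p6, p16, p2) → 6.6955
  f27: (p6, p2, p15) → 9.5366
  f28: (p6, p0, p15) → 20.2168
Σ area = 818.046

Check V−E+F: 16 − 42 + 28 = 2.


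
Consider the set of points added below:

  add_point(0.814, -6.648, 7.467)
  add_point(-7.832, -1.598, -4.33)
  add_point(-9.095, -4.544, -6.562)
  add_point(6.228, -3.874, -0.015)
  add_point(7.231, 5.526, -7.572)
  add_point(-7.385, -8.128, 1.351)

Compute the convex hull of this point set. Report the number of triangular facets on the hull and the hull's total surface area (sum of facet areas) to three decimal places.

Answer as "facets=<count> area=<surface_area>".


facets=8 area=467.681

6 of the 6 inputs are extreme points: [0, 1, 2, 3, 4, 5].

Area of each hull facet:
  f1: (p3, p4, p2) → 99.9526
  f2: (p3, p5, p2) → 63.4090
  f3: (p3, p0, p4) → 38.3009
  f4: (p3, p5, p0) → 49.8129
  f5: (p1, p4, p2) → 28.8177
  f6: (p1, p0, p4) → 128.3105
  f7: (p1, p5, p2) → 16.6585
  f8: (p1, p5, p0) → 42.4187
Σ area = 467.681

Euler: V−E+F = 6−12+8 = 2.


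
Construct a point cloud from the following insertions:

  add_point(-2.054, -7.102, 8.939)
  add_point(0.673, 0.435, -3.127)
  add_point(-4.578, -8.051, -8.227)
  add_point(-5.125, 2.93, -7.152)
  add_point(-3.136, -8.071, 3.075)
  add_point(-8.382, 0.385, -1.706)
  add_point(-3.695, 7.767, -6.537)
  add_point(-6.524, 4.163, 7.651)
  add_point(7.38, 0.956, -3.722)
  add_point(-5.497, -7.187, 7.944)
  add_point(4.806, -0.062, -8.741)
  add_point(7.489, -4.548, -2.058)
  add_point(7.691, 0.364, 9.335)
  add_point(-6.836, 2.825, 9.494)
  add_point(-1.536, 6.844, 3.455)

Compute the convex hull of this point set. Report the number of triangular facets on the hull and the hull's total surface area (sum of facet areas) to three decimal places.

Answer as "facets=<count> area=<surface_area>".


Extreme-point indices: [0, 2, 3, 4, 5, 6, 7, 8, 9, 10, 11, 12, 13, 14] — 14 of 15 on the boundary.

Area of each hull facet:
  f1: (p0, p13, p12) → 66.3212
  f2: (p11, p2, p10) → 51.8500
  f3: (p11, p2, p4) → 66.8165
  f4: (p11, p0, p12) → 73.0856
  f5: (p11, p0, p4) → 36.4140
  f6: (p9, p0, p4) → 9.6961
  f7: (p9, p0, p13) → 18.2841
  f8: (p9, p13, p5) → 55.6645
  f9: (p9, p2, p5) → 71.0760
  f10: (p9, p2, p4) → 17.6020
  f11: (p8, p6, p10) → 33.6868
  f12: (p8, p11, p12) → 35.4528
  f13: (p8, p11, p10) → 16.4119
  f14: (p14, p13, p12) → 56.7699
  f15: (p14, p8, p12) → 71.8873
  f16: (p14, p8, p6) → 61.7303
  f17: (p3, p2, p10) → 54.3987
  f18: (p3, p6, p10) → 26.6516
  f19: (p3, p2, p5) → 36.3730
  f20: (p3, p6, p5) → 15.9801
  f21: (p7, p14, p13) → 4.9164
  f22: (p7, p14, p6) → 32.0244
  f23: (p7, p13, p5) → 10.2655
  f24: (p7, p6, p5) → 51.0706
Σ area = 974.429

Euler: V−E+F = 14−36+24 = 2.

facets=24 area=974.429


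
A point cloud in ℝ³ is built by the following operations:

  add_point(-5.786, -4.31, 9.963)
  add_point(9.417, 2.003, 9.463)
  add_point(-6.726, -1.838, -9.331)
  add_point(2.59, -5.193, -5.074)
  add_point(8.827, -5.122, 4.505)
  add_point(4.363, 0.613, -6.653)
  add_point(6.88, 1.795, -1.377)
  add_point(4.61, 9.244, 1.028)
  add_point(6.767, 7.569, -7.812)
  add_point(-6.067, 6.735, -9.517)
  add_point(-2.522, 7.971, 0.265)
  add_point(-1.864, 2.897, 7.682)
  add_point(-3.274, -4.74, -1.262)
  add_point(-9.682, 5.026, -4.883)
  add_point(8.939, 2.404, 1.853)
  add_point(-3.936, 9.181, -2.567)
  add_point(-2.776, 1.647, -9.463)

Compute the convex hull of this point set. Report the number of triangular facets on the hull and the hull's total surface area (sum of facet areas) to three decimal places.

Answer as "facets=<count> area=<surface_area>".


Extreme-point indices: [0, 1, 2, 3, 4, 5, 7, 8, 9, 10, 11, 12, 13, 14, 15, 16] — 16 of 17 on the boundary.

Area of each hull facet:
  f1: (p11, p0, p13) → 63.3125
  f2: (p11, p0, p1) → 45.7696
  f3: (p2, p0, p13) → 77.9742
  f4: (p4, p0, p1) → 66.8618
  f5: (p4, p3, p0) → 87.1416
  f6: (p7, p8, p1) → 49.6136
  f7: (p7, p11, p1) → 58.1295
  f8: (p12, p3, p0) → 28.1850
  f9: (p12, p2, p0) → 34.6989
  f10: (p12, p2, p3) → 32.0653
  f11: (p9, p2, p13) → 24.7523
  f12: (p16, p2, p3) → 25.6074
  f13: (p16, p9, p8) → 34.3883
  f14: (p16, p9, p2) → 15.7885
  f15: (p14, p8, p1) → 18.7060
  f16: (p14, p4, p1) → 28.1836
  f17: (p14, p4, p8) → 30.8996
  f18: (p15, p11, p13) → 45.2503
  f19: (p15, p9, p13) → 21.1590
  f20: (p15, p7, p8) → 42.3608
  f21: (p15, p9, p8) → 45.2788
  f22: (p5, p16, p3) → 24.2546
  f23: (p5, p16, p8) → 28.6426
  f24: (p5, p4, p3) → 35.8041
  f25: (p5, p4, p8) → 44.9189
  f26: (p10, p7, p11) → 32.7623
  f27: (p10, p15, p11) → 6.0035
  f28: (p10, p15, p7) → 11.1223
Σ area = 1059.635

Euler characteristic 16−42+28 = 2 ✓

facets=28 area=1059.635


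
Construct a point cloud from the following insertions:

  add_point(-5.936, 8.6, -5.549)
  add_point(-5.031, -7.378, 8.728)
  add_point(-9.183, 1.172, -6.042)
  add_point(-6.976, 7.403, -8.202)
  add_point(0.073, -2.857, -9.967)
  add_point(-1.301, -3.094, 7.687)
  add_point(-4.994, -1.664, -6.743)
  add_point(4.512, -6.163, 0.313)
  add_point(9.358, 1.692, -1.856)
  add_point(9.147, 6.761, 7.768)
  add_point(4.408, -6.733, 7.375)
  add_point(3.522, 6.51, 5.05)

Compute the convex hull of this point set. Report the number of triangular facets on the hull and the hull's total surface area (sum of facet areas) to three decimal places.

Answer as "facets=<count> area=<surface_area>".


Points on the hull: [0, 1, 2, 3, 4, 6, 7, 8, 9, 10, 11] (11 of 12).

Facet areas (half cross-product norm):
  f1: (p6, p1, p2) → 42.0336
  f2: (p6, p4, p2) → 7.9987
  f3: (p6, p4, p1) → 45.6274
  f4: (p7, p4, p8) → 53.7058
  f5: (p7, p4, p1) → 70.6189
  f6: (p3, p4, p2) → 37.6131
  f7: (p3, p4, p8) → 82.5801
  f8: (p10, p9, p1) → 63.0454
  f9: (p10, p7, p1) → 33.4183
  f10: (p10, p9, p8) → 69.2124
  f11: (p10, p7, p8) → 32.0198
  f12: (p0, p9, p8) → 93.4619
  f13: (p0, p3, p8) → 25.0831
  f14: (p0, p1, p2) → 68.0467
  f15: (p0, p3, p2) → 10.5570
  f16: (p11, p9, p1) → 47.9523
  f17: (p11, p0, p1) → 119.8623
  f18: (p11, p0, p9) → 18.8368
Σ area = 921.674

Check V−E+F: 11 − 27 + 18 = 2.

facets=18 area=921.674


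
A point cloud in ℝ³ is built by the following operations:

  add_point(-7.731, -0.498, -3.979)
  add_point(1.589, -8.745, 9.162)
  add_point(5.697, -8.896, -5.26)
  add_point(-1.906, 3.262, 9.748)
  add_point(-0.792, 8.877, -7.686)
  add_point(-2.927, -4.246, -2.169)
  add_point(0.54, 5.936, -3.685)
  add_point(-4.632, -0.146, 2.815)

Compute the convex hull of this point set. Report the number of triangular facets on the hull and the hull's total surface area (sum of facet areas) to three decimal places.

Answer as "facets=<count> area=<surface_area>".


8 of the 8 inputs are extreme points: [0, 1, 2, 3, 4, 5, 6, 7].

Triangle areas on the boundary:
  f1: (p4, p2, p0) → 96.7579
  f2: (p3, p4, p0) → 93.2859
  f3: (p1, p3, p2) → 93.0596
  f4: (p6, p4, p2) → 34.0241
  f5: (p6, p3, p2) → 109.7482
  f6: (p6, p3, p4) → 20.6864
  f7: (p5, p2, p0) → 18.8910
  f8: (p5, p1, p0) → 28.8973
  f9: (p5, p1, p2) → 65.6195
  f10: (p7, p3, p0) → 11.5113
  f11: (p7, p1, p0) → 35.4307
  f12: (p7, p1, p3) → 48.1175
Σ area = 656.029

Euler: V−E+F = 8−18+12 = 2.

facets=12 area=656.029
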